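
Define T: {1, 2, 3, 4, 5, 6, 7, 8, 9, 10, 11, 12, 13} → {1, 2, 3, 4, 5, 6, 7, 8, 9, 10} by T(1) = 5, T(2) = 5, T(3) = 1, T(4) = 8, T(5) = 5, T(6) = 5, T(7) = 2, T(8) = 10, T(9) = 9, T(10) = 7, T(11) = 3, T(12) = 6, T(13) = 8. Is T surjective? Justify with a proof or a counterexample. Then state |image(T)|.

9

No element maps to 4, so T is not surjective.
The image of T is {1, 2, 3, 5, 6, 7, 8, 9, 10}, which has 9 elements.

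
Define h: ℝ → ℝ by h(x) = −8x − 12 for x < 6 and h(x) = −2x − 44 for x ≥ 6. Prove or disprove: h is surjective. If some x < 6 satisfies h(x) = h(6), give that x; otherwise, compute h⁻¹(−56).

11/2

Both pieces are strictly decreasing (slopes −8 and −2), so each is injective on its own interval.
The left piece maps (−∞, 6) onto (−60, ∞); the right piece maps [6, ∞) onto (−∞, −56].
The union (−60, ∞) ∪ (−∞, −56] covers ℝ, so h is surjective.
For the follow-up: the images overlap, so an x < 6 with h(x) = h(6) exists. h(6) = −56; solving −8x − 12 = −56 for x < 6 gives x = (−56 + 12)/(−8) = 11/2.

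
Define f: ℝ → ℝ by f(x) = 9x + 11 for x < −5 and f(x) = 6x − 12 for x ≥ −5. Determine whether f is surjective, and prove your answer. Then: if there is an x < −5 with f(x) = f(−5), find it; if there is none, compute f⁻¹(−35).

-53/9

Both pieces are strictly increasing (slopes 9 and 6), so each is injective on its own interval.
The left piece maps (−∞, −5) onto (−∞, −34); the right piece maps [−5, ∞) onto [−42, ∞).
The union (−∞, −34) ∪ [−42, ∞) covers ℝ, so f is surjective.
For the follow-up: the images overlap, so an x < −5 with f(x) = f(−5) exists. f(−5) = −42; solving 9x + 11 = −42 for x < −5 gives x = (−42 − 11)/9 = −53/9.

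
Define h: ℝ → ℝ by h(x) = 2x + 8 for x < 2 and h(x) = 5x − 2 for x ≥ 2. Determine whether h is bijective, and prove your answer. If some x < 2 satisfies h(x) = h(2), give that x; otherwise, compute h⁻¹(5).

0

Both pieces are strictly increasing (slopes 2 and 5), so each is injective on its own interval.
The left piece maps (−∞, 2) onto (−∞, 12); the right piece maps [2, ∞) onto [8, ∞).
These images overlap. In particular h(2) = 8 (right piece), and solving 2x + 8 = 8 on the left piece gives x = 0 < 2.
So h(0) = h(2) with 0 ≠ 2, and h is not injective, hence not bijective. This x = 0 is the requested value below 2.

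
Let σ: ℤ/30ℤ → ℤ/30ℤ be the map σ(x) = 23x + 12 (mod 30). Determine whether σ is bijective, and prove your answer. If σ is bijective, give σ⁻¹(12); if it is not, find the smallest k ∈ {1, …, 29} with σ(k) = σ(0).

0

If σ(u) = σ(v), then 23u ≡ 23v (mod 30). Because gcd(23, 30) = 1, we may cancel 23 to get u ≡ v (mod 30).
We now compute 23⁻¹ mod 30 explicitly. Euclid's algorithm: 30 = 1·23 + 7, 23 = 3·7 + 2, 7 = 3·2 + 1; back-substituting gives 1 = 17·23 − 13·30, so 23⁻¹ ≡ 17 (mod 30).
For any y ∈ ℤ/30ℤ, x = 17(y − 12) mod 30 satisfies σ(x) = 23·17(y − 12) + 12 ≡ y (since 23·17 ≡ 1 mod 30). So every y has a preimage.
Thus σ is bijective.
Since σ is bijective, we compute σ⁻¹(12): solve 23x + 12 ≡ 12 (mod 30), i.e. 23x ≡ 0 (mod 30).
Multiplying by 23⁻¹ = 17 gives x ≡ 17·0 = 0 ≡ 0 (mod 30).
Check: σ(0) = 23·0 + 12 = 12 ≡ 12 (mod 30).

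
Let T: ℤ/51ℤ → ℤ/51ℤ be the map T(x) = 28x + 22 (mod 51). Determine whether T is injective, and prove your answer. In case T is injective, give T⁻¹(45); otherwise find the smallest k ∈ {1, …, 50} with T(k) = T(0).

By definition, injectivity means: for all a, b in the domain, T(a) = T(b) implies a = b.
Suppose T(a) = T(b) in ℤ/51ℤ. Then 28a + 22 ≡ 28b + 22 (mod 51), hence 28(a − b) ≡ 0 (mod 51).
Since gcd(28, 51) = 1, 28 is invertible modulo 51, hence a − b ≡ 0 (mod 51), i.e. a = b.
So T is injective.
We now compute 28⁻¹ mod 51 explicitly. Euclid's algorithm: 51 = 1·28 + 23, 28 = 1·23 + 5, 23 = 4·5 + 3, 5 = 1·3 + 2, 3 = 1·2 + 1; back-substituting gives 1 = 31·28 − 17·51, so 28⁻¹ ≡ 31 (mod 51).
Since T is injective, we find T⁻¹(45): we need 28x ≡ 45 − 22 ≡ 23 (mod 51). Using 28⁻¹ = 31: x ≡ 31·23 = 713 = 13·51 + 50, so x = 50.
Check: T(50) = 28·50 + 22 = 1422 = 27·51 + 45 ≡ 45 (mod 51).

50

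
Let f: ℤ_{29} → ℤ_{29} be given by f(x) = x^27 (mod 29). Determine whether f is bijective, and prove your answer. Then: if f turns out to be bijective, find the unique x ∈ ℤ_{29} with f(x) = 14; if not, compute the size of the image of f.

Since 29 is prime, the nonzero elements of ℤ_{29} form a cyclic group of order 28.
As gcd(27, 28) = 1, raising to the 27th power is a bijection on this group: if a^27 ≡ b^27 then (ab^{−1})^27 = 1, and the only element of order dividing gcd(27, 28) = 1 is 1, so a = b.
With f(0) = 0 this makes f injective on all of ℤ_{29}, hence bijective (finite equal-size domain and codomain). In particular f is bijective.
Since f is bijective, we find the preimage of 14. The inverse of x ↦ x^27 on (ℤ_{29})^× is x ↦ x^27, because 27·27 = 729 = 26·28 + 1 ≡ 1 (mod 28) and x^{28} = 1 for x ≠ 0 (Fermat). So f⁻¹(14) = 14^27 mod 29.
Repeated squaring mod 29: 14^1 ≡ 14, 14^2 ≡ 14² = 196 ≡ 22, 14^4 ≡ 22² = 484 ≡ 20, 14^8 ≡ 20² = 400 ≡ 23, 14^16 ≡ 23² = 529 ≡ 7. Since 27 = 16 + 8 + 2 + 1, 14^27 ≡ 7·23·22·14: 7·23 = 161 ≡ 16, then 16·22 = 352 ≡ 4, then 4·14 = 56 ≡ 27. So 14^27 ≡ 27 (mod 29).
Hence f⁻¹(14) = 27.

27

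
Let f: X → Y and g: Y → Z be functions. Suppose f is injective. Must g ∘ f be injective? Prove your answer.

not injective

No. Take X = Y = Z = {0, 1, 2}, f = identity (injective), and g(x) = 0 for every x.
Then (g ∘ f)(0) = 0 = (g ∘ f)(2) with 0 ≠ 2, so g ∘ f is not injective.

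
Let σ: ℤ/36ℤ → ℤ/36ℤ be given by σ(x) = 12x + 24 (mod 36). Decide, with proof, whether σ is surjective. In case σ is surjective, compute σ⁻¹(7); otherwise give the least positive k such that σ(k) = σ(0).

Since gcd(12, 36) = 12, we have 12x ≡ 0 (mod 12) for all x, so σ(x) ≡ 0 (mod 12).
But 1 ≢ 0 (mod 12), so 1 ∈ ℤ/36ℤ has no preimage. Thus σ is not surjective.
Since σ is not surjective, we find the least positive k with σ(k) = σ(0): this means 12k ≡ 0 (mod 36), i.e. 36 ∣ 12k. Since gcd(12, 36) = 12, dividing through by 12 this holds exactly when 3 ∣ k.
The smallest positive such k is 3.

3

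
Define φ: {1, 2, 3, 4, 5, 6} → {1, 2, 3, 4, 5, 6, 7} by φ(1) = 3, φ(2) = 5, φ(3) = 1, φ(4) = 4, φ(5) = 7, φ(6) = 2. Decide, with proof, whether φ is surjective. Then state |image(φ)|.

No element maps to 6, so φ is not surjective.
The image of φ is {1, 2, 3, 4, 5, 7}, which has 6 elements.

6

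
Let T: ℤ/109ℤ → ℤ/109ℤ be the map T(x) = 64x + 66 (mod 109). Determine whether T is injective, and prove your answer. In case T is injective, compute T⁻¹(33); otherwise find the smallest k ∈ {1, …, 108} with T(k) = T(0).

8

Suppose T(x_1) = T(x_2) in ℤ/109ℤ. Then 64x_1 + 66 ≡ 64x_2 + 66 (mod 109), therefore 64(x_1 − x_2) ≡ 0 (mod 109).
Since gcd(64, 109) = 1, 64 is invertible modulo 109, thus x_1 − x_2 ≡ 0 (mod 109), i.e. x_1 = x_2.
Thus T is injective.
We now compute 64⁻¹ mod 109 explicitly. Euclid's algorithm: 109 = 1·64 + 45, 64 = 1·45 + 19, 45 = 2·19 + 7, 19 = 2·7 + 5, 7 = 1·5 + 2, 5 = 2·2 + 1; back-substituting gives 1 = 46·64 − 27·109, so 64⁻¹ ≡ 46 (mod 109).
Since T is injective, we compute T⁻¹(33): solve 64x + 66 ≡ 33 (mod 109), i.e. 64x ≡ 76 (mod 109).
Multiplying by 64⁻¹ = 46 gives x ≡ 46·76 = 3496 = 32·109 + 8 ≡ 8 (mod 109).
Check: T(8) = 64·8 + 66 = 578 = 5·109 + 33 ≡ 33 (mod 109).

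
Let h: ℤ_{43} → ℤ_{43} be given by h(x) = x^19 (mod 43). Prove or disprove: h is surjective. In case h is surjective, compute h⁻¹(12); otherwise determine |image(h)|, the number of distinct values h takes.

Since 43 is prime, the nonzero elements of ℤ_{43} form a cyclic group of order 42.
As gcd(19, 42) = 1, raising to the 19th power is a bijection on this group: if x_1^19 ≡ x_2^19 then (x_1x_2^{−1})^19 = 1, and the only element of order dividing gcd(19, 42) = 1 is 1, so x_1 = x_2.
With h(0) = 0 this makes h injective on all of ℤ_{43}, hence bijective (finite equal-size domain and codomain). In particular h is surjective.
Since h is surjective, we find the preimage of 12. The inverse of x ↦ x^19 on (ℤ_{43})^× is x ↦ x^31, because 19·31 = 589 = 14·42 + 1 ≡ 1 (mod 42) and x^{42} = 1 for x ≠ 0 (Fermat). So h⁻¹(12) = 12^31 mod 43.
Repeated squaring mod 43: 12^1 ≡ 12, 12^2 ≡ 12² = 144 ≡ 15, 12^4 ≡ 15² = 225 ≡ 10, 12^8 ≡ 10² = 100 ≡ 14, 12^16 ≡ 14² = 196 ≡ 24. Since 31 = 16 + 8 + 4 + 2 + 1, 12^31 ≡ 24·14·10·15·12: 24·14 = 336 ≡ 35, then 35·10 = 350 ≡ 6, then 6·15 = 90 ≡ 4, then 4·12 = 48 ≡ 5. So 12^31 ≡ 5 (mod 43).
Hence h⁻¹(12) = 5.

5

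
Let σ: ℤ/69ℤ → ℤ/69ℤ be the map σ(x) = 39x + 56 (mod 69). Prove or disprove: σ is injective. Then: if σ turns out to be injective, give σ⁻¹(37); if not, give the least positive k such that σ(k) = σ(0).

23

Recall that σ is injective if σ(a) = σ(b) implies a = b.
We have gcd(39, 69) = 3 > 1. Taking a = 0 and b = 23: σ(0) = 56 and σ(23) = 39·23 + 56 = 953 ≡ 56 (mod 69).
So σ(0) = σ(23) while 0 ≠ 23, thus σ is not injective.
Since σ is not injective, we find the least positive k with σ(k) = σ(0): this means 39k ≡ 0 (mod 69), i.e. 69 ∣ 39k. Since gcd(39, 69) = 3, dividing through by 3 this holds exactly when 23 ∣ 13k, and as gcd(13, 23) = 1, exactly when 23 ∣ k.
The smallest positive such k is 23.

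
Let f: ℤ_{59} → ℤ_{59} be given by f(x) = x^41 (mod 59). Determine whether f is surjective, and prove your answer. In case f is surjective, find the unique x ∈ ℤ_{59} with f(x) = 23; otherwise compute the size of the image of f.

Since 59 is prime, the nonzero elements of ℤ_{59} form a cyclic group of order 58.
As gcd(41, 58) = 1, raising to the 41st power is a bijection on this group: if u^41 ≡ v^41 then (uv^{−1})^41 = 1, and the only element of order dividing gcd(41, 58) = 1 is 1, so u = v.
With f(0) = 0 this makes f injective on all of ℤ_{59}, hence bijective (finite equal-size domain and codomain). In particular f is surjective.
Since f is surjective, we find the preimage of 23. The inverse of x ↦ x^41 on (ℤ_{59})^× is x ↦ x^17, because 41·17 = 697 = 12·58 + 1 ≡ 1 (mod 58) and x^{58} = 1 for x ≠ 0 (Fermat). So f⁻¹(23) = 23^17 mod 59.
Repeated squaring mod 59: 23^1 ≡ 23, 23^2 ≡ 23² = 529 ≡ 57, 23^4 ≡ 57² = 3249 ≡ 4, 23^8 ≡ 4² = 16, 23^16 ≡ 16² = 256 ≡ 20. Since 17 = 16 + 1, 23^17 ≡ 20·23: 20·23 = 460 ≡ 47. So 23^17 ≡ 47 (mod 59).
Hence f⁻¹(23) = 47.

47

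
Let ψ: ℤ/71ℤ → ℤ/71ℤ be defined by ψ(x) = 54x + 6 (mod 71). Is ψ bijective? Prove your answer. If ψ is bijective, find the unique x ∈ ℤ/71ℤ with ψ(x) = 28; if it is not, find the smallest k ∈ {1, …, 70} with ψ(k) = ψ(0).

Suppose ψ(x_1) = ψ(x_2) in ℤ/71ℤ. Then 54x_1 + 6 ≡ 54x_2 + 6 (mod 71), hence 54(x_1 − x_2) ≡ 0 (mod 71).
Since gcd(54, 71) = 1, 54 is invertible modulo 71, hence x_1 − x_2 ≡ 0 (mod 71), i.e. x_1 = x_2.
We now compute 54⁻¹ mod 71 explicitly. Euclid's algorithm: 71 = 1·54 + 17, 54 = 3·17 + 3, 17 = 5·3 + 2, 3 = 1·2 + 1; back-substituting gives 1 = 25·54 − 19·71, so 54⁻¹ ≡ 25 (mod 71).
For any y ∈ ℤ/71ℤ, x = 25(y − 6) mod 71 satisfies ψ(x) = 54·25(y − 6) + 6 ≡ y (since 54·25 ≡ 1 mod 71). So every y has a preimage.
Hence ψ is bijective.
Since ψ is bijective, we compute ψ⁻¹(28): solve 54x + 6 ≡ 28 (mod 71), i.e. 54x ≡ 22 (mod 71).
Multiplying by 54⁻¹ = 25 gives x ≡ 25·22 = 550 = 7·71 + 53 ≡ 53 (mod 71).
Check: ψ(53) = 54·53 + 6 = 2868 = 40·71 + 28 ≡ 28 (mod 71).

53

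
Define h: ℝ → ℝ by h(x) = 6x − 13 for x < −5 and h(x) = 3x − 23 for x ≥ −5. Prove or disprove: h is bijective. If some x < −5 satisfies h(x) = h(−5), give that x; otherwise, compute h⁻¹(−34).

Both pieces are strictly increasing (slopes 6 and 3), so each is injective on its own interval.
The left piece maps (−∞, −5) onto (−∞, −43); the right piece maps [−5, ∞) onto [−38, ∞).
The images leave a gap (−43 has no preimage), so h is not surjective, hence not bijective.
Because the two images are disjoint, no x < −5 has h(x) = h(−5), so we compute h⁻¹(−34): −34 lies in [−38, ∞), so solve 3x − 23 = −34: x = (−34 + 23)/3 = −11/3.

-11/3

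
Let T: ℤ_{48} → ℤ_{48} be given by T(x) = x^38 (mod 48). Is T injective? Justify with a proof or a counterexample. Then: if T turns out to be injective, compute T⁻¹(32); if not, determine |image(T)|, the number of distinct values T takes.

T(2): Repeated squaring mod 48: 2^1 ≡ 2, 2^2 ≡ 2² = 4, 2^4 ≡ 4² = 16, 2^8 ≡ 16² = 256 ≡ 16, 2^16 ≡ 16² = 256 ≡ 16, 2^32 ≡ 16² = 256 ≡ 16. Since 38 = 32 + 4 + 2, 2^38 ≡ 16·16·4: 16·16 = 256 ≡ 16, then 16·4 = 64 ≡ 16. So 2^38 ≡ 16 (mod 48).
T(4): Repeated squaring mod 48: 4^1 ≡ 4, 4^2 ≡ 4² = 16, 4^4 ≡ 16² = 256 ≡ 16, 4^8 ≡ 16² = 256 ≡ 16, 4^16 ≡ 16² = 256 ≡ 16, 4^32 ≡ 16² = 256 ≡ 16. Since 38 = 32 + 4 + 2, 4^38 ≡ 16·16·16: 16·16 = 256 ≡ 16, then 16·16 = 256 ≡ 16. So 4^38 ≡ 16 (mod 48).
So T(2) = T(4) = 16 while 2 ≠ 4, so T is not injective.
Since T is not injective, we determine |image(T)|. Computing x^38 mod 48 for each x (by repeated squaring, reducing mod 48 at every step), the values T(0), T(1), …, T(47) are: 0, 1, 16, 9, 16, 25, 0, 1, 16, 33, 16, 25, 0, 25, 16, 33, 16, 1, 0, 25, 16, 9, 16, 1, 0, 1, 16, 9, 16, 25, 0, 1, 16, 33, 16, 25, 0, 25, 16, 33, 16, 1, 0, 25, 16, 9, 16, 1.
The distinct values are {0, 1, 9, 16, 25, 33}; there are 6 of them.

6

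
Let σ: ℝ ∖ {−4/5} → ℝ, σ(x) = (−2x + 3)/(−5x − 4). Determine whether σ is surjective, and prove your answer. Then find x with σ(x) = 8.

-35/38

If σ(x) = 2/5, cross-multiplying gives −5(−2x + 3) = −2(−5x − 4), which simplifies to −15 = 8 — false.  So 2/5 has no preimage and σ is not surjective.
Solving σ(x) = 8: cross-multiplying gives −2x + 3 = 8(−5x − 4), which rearranges to 38x = −35, so x = −35/38.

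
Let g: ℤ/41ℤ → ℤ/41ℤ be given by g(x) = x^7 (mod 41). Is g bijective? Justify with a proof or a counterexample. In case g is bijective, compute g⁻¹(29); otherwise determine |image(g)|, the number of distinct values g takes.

Since 41 is prime, the nonzero elements of ℤ/41ℤ form a cyclic group of order 40.
As gcd(7, 40) = 1, raising to the 7th power is a bijection on this group: if a^7 ≡ b^7 then (ab^{−1})^7 = 1, and the only element of order dividing gcd(7, 40) = 1 is 1, so a = b.
With g(0) = 0 this makes g injective on all of ℤ/41ℤ, hence bijective (finite equal-size domain and codomain). In particular g is bijective.
Since g is bijective, we find the preimage of 29. The inverse of x ↦ x^7 on (ℤ/41ℤ)^× is x ↦ x^23, because 7·23 = 161 = 4·40 + 1 ≡ 1 (mod 40) and x^{40} = 1 for x ≠ 0 (Fermat). So g⁻¹(29) = 29^23 mod 41.
Repeated squaring mod 41: 29^1 ≡ 29, 29^2 ≡ 29² = 841 ≡ 21, 29^4 ≡ 21² = 441 ≡ 31, 29^8 ≡ 31² = 961 ≡ 18, 29^16 ≡ 18² = 324 ≡ 37. Since 23 = 16 + 4 + 2 + 1, 29^23 ≡ 37·31·21·29: 37·31 = 1147 ≡ 40, then 40·21 = 840 ≡ 20, then 20·29 = 580 ≡ 6. So 29^23 ≡ 6 (mod 41).
Hence g⁻¹(29) = 6.

6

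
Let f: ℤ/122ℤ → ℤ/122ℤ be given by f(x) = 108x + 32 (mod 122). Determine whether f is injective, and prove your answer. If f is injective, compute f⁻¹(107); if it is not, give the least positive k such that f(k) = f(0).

61

We have gcd(108, 122) = 2 > 1. Taking s = 0 and t = 61: f(0) = 32 and f(61) = 108·61 + 32 = 6620 ≡ 32 (mod 122).
So f(0) = f(61) while 0 ≠ 61, so f is not injective.
Since f is not injective, we find the least positive k with f(k) = f(0): this means 108k ≡ 0 (mod 122), i.e. 122 ∣ 108k. Since gcd(108, 122) = 2, dividing through by 2 this holds exactly when 61 ∣ 54k, and as gcd(54, 61) = 1, exactly when 61 ∣ k.
The smallest positive such k is 61.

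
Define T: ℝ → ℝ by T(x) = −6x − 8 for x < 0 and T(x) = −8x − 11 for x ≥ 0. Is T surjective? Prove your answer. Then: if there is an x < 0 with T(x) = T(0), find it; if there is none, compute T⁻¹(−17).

3/4

Both pieces are strictly decreasing (slopes −6 and −8), so each is injective on its own interval.
The left piece maps (−∞, 0) onto (−8, ∞); the right piece maps [0, ∞) onto (−∞, −11].
The union (−8, ∞) ∪ (−∞, −11] omits the interval between −8 and −11; in particular −8 has no preimage. So T is not surjective.
Because the two images are disjoint, no x < 0 has T(x) = T(0), so we compute T⁻¹(−17): −17 lies in (−∞, −11], so solve −8x − 11 = −17: x = (−17 + 11)/(−8) = 3/4.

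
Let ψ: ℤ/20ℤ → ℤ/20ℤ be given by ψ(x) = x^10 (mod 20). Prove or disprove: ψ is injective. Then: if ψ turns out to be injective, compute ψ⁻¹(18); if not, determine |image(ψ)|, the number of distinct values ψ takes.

ψ(4): Repeated squaring mod 20: 4^1 ≡ 4, 4^2 ≡ 4² = 16, 4^4 ≡ 16² = 256 ≡ 16, 4^8 ≡ 16² = 256 ≡ 16. Since 10 = 8 + 2, 4^10 ≡ 16·16: 16·16 = 256 ≡ 16. So 4^10 ≡ 16 (mod 20).
ψ(6): Repeated squaring mod 20: 6^1 ≡ 6, 6^2 ≡ 6² = 36 ≡ 16, 6^4 ≡ 16² = 256 ≡ 16, 6^8 ≡ 16² = 256 ≡ 16. Since 10 = 8 + 2, 6^10 ≡ 16·16: 16·16 = 256 ≡ 16. So 6^10 ≡ 16 (mod 20).
So ψ(4) = ψ(6) = 16 while 4 ≠ 6, so ψ is not injective.
Since ψ is not injective, we determine |image(ψ)|. Computing x^10 mod 20 for each x (by repeated squaring, reducing mod 20 at every step), the values ψ(0), ψ(1), …, ψ(19) are: 0, 1, 4, 9, 16, 5, 16, 9, 4, 1, 0, 1, 4, 9, 16, 5, 16, 9, 4, 1.
The distinct values are {0, 1, 4, 5, 9, 16}; there are 6 of them.

6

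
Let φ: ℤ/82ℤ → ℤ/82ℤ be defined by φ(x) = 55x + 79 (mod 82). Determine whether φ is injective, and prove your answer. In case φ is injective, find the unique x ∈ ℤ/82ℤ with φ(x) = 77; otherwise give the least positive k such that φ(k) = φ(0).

By definition, φ is injective if φ(u) = φ(v) implies u = v.
If φ(u) = φ(v), then 55u ≡ 55v (mod 82). Because gcd(55, 82) = 1, we may cancel 55 to get u ≡ v (mod 82).
Thus φ is injective.
We now compute 55⁻¹ mod 82 explicitly. Euclid's algorithm: 82 = 1·55 + 27, 55 = 2·27 + 1; back-substituting gives 1 = 3·55 − 2·82, so 55⁻¹ ≡ 3 (mod 82).
Since φ is injective, we find φ⁻¹(77): we need 55x ≡ 77 − 79 ≡ 80 (mod 82). Using 55⁻¹ = 3: x ≡ 3·80 = 240 = 2·82 + 76, so x = 76.
Check: φ(76) = 55·76 + 79 = 4259 = 51·82 + 77 ≡ 77 (mod 82).

76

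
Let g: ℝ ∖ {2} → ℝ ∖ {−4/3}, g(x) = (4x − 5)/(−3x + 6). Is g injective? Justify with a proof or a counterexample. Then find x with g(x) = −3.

13/5

Suppose g(s) = g(t). Cross-multiplying: (4s − 5)(−3t + 6) = (4t − 5)(−3s + 6).
Expanding both sides and cancelling the symmetric terms leaves 9·(s − t) = 0. Since 9 ≠ 0, s = t. Thus g is injective.
Solving g(x) = −3: cross-multiplying gives 4x − 5 = −3(−3x + 6), which rearranges to −5x = −13, so x = 13/5.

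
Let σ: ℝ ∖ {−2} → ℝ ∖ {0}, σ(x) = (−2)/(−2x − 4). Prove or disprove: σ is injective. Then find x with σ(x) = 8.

-15/8

Suppose σ(u) = σ(v). Cross-multiplying: (−2)(−2v − 4) = (−2)(−2u − 4).
Expanding both sides and cancelling the symmetric terms leaves −4·(u − v) = 0. Since −4 ≠ 0, u = v. Hence σ is injective.
Solving σ(x) = 8: cross-multiplying gives −2 = 8(−2x − 4), which rearranges to 16x = −30, so x = −15/8.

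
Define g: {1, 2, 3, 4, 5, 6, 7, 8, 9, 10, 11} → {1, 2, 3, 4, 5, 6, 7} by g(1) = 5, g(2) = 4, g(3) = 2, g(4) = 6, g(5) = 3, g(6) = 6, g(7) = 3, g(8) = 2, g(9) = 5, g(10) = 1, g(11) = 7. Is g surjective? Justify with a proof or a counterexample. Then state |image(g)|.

Every element of the codomain has a preimage: 1 = g(10), 2 = g(3), 3 = g(5), 4 = g(2), 5 = g(1), 6 = g(4), 7 = g(11).
So g is surjective.
The image of g is {1, 2, 3, 4, 5, 6, 7}, which has 7 elements.

7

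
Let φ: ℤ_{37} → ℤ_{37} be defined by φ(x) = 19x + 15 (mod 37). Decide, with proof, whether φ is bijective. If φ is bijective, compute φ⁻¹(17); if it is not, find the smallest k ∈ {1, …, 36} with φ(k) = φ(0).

Suppose φ(u) = φ(v) in ℤ_{37}. Then 19u + 15 ≡ 19v + 15 (mod 37), therefore 19(u − v) ≡ 0 (mod 37).
Since gcd(19, 37) = 1, 19 is invertible modulo 37, therefore u − v ≡ 0 (mod 37), i.e. u = v.
We now compute 19⁻¹ mod 37 explicitly. Euclid's algorithm: 37 = 1·19 + 18, 19 = 1·18 + 1; back-substituting gives 1 = 2·19 − 1·37, so 19⁻¹ ≡ 2 (mod 37).
For any y ∈ ℤ_{37}, x = 2(y − 15) mod 37 satisfies φ(x) = 19·2(y − 15) + 15 ≡ y (since 19·2 ≡ 1 mod 37). So every y has a preimage.
So φ is bijective.
Since φ is bijective, we compute φ⁻¹(17): solve 19x + 15 ≡ 17 (mod 37), i.e. 19x ≡ 2 (mod 37).
Multiplying by 19⁻¹ = 2 gives x ≡ 2·2 = 4 ≡ 4 (mod 37).
Check: φ(4) = 19·4 + 15 = 91 = 2·37 + 17 ≡ 17 (mod 37).

4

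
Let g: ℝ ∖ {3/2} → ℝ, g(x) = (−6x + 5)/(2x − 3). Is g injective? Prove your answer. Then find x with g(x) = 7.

13/10

Suppose g(a) = g(b). Cross-multiplying: (−6a + 5)(2b − 3) = (−6b + 5)(2a − 3).
Expanding both sides and cancelling the symmetric terms leaves 8·(a − b) = 0. Since 8 ≠ 0, a = b. Thus g is injective.
Solving g(x) = 7: cross-multiplying gives −6x + 5 = 7(2x − 3), which rearranges to −20x = −26, so x = 13/10.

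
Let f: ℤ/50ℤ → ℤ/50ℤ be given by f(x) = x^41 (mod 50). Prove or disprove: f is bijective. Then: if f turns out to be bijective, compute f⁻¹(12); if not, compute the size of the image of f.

42

f(0) = 0^41 = 0.
f(10): Repeated squaring mod 50: 10^1 ≡ 10, 10^2 ≡ 10² = 100 ≡ 0, 10^4 ≡ 0² = 0, 10^8 ≡ 0² = 0, 10^16 ≡ 0² = 0, 10^32 ≡ 0² = 0. Since 41 = 32 + 8 + 1, 10^41 ≡ 0·0·10: 0·0 = 0, then 0·10 = 0. So 10^41 ≡ 0 (mod 50).
So f(0) = f(10) = 0 while 0 ≠ 10, therefore f is not injective, hence not bijective.
Since f is not bijective, we determine |image(f)|. Computing x^41 mod 50 for each x (by repeated squaring, reducing mod 50 at every step), the values f(0), f(1), …, f(49) are: 0, 1, 2, 3, 4, 25, 6, 7, 8, 9, 0, 11, 12, 13, 14, 25, 16, 17, 18, 19, 0, 21, 22, 23, 24, 25, 26, 27, 28, 29, 0, 31, 32, 33, 34, 25, 36, 37, 38, 39, 0, 41, 42, 43, 44, 25, 46, 47, 48, 49.
The distinct values are {0, 1, 2, 3, 4, 6, 7, 8, 9, 11, 12, 13, 14, 16, 17, 18, 19, 21, 22, 23, 24, 25, 26, 27, 28, 29, 31, 32, 33, 34, 36, 37, 38, 39, 41, 42, 43, 44, 46, 47, 48, 49}; there are 42 of them.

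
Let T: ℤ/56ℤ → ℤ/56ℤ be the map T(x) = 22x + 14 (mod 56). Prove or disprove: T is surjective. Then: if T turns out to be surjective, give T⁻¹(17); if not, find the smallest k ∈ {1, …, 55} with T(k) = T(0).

28

Since gcd(22, 56) = 2, we have 22x ≡ 0 (mod 2) for all x, so T(x) ≡ 0 (mod 2).
But 1 ≢ 0 (mod 2), so 1 ∈ ℤ/56ℤ has no preimage. So T is not surjective.
Since T is not surjective, we find the least positive k with T(k) = T(0): this means 22k ≡ 0 (mod 56), i.e. 56 ∣ 22k. Since gcd(22, 56) = 2, dividing through by 2 this holds exactly when 28 ∣ 11k, and as gcd(11, 28) = 1, exactly when 28 ∣ k.
The smallest positive such k is 28.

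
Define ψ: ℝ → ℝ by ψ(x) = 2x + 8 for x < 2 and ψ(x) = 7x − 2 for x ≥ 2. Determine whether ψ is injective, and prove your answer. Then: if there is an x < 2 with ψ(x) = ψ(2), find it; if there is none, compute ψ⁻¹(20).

22/7

Both pieces are strictly increasing (slopes 2 and 7), so each is injective on its own interval.
The left piece maps (−∞, 2) onto (−∞, 12); the right piece maps [2, ∞) onto [12, ∞).
These images are disjoint, so no value is attained by both pieces. Hence ψ is injective.
Because the two images are disjoint, no x < 2 has ψ(x) = ψ(2), so we compute ψ⁻¹(20): 20 lies in [12, ∞), so solve 7x − 2 = 20: x = (20 + 2)/7 = 22/7.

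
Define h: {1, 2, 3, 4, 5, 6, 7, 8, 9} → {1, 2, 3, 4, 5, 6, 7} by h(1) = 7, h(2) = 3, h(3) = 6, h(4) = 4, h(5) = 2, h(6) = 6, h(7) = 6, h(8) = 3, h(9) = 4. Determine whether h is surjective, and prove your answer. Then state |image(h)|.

No element maps to 1, so h is not surjective.
The image of h is {2, 3, 4, 6, 7}, which has 5 elements.

5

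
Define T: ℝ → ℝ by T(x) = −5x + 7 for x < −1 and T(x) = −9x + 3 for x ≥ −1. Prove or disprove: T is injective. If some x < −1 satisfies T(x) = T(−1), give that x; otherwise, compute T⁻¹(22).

-3

Both pieces are strictly decreasing (slopes −5 and −9), so each is injective on its own interval.
The left piece maps (−∞, −1) onto (12, ∞); the right piece maps [−1, ∞) onto (−∞, 12].
These images are disjoint, so no value is attained by both pieces. Therefore T is injective.
Because the two images are disjoint, no x < −1 has T(x) = T(−1), so we compute T⁻¹(22): 22 lies in (12, ∞), so solve −5x + 7 = 22: x = (22 − 7)/(−5) = −3.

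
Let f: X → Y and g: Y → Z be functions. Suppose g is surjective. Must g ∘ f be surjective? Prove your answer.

not surjective

No. Take X = {1}, Y = Z = {1, 2, 3, 4, 5}, f(1) = 1, and g = identity (surjective).
Then (g ∘ f)(1) = 1, and 5 ∈ Z has no preimage under g ∘ f, so g ∘ f is not surjective.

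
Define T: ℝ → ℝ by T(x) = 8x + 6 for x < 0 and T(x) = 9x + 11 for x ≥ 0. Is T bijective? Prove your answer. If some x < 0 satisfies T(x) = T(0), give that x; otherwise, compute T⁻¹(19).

Both pieces are strictly increasing (slopes 8 and 9), so each is injective on its own interval.
The left piece maps (−∞, 0) onto (−∞, 6); the right piece maps [0, ∞) onto [11, ∞).
The images leave a gap (6 has no preimage), so T is not surjective, hence not bijective.
Because the two images are disjoint, no x < 0 has T(x) = T(0), so we compute T⁻¹(19): 19 lies in [11, ∞), so solve 9x + 11 = 19: x = (19 − 11)/9 = 8/9.

8/9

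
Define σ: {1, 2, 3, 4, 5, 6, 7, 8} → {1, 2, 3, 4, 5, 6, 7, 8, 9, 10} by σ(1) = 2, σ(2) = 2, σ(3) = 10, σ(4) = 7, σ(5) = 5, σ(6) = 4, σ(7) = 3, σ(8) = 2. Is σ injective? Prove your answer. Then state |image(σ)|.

6

σ(1) = 2 = σ(2) with 1 ≠ 2, so σ is not injective.
The image of σ is {2, 3, 4, 5, 7, 10}, which has 6 elements.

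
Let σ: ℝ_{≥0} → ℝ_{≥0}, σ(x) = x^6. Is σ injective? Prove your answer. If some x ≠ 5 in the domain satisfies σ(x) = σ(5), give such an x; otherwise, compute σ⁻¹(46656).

6

On ℝ_{≥0}, x ↦ x^6 is strictly increasing, so σ(x_1) = σ(x_2) forces x_1 = x_2. Therefore σ is injective.
Since x ↦ x^6 is strictly increasing on ℝ_{≥0}, it is injective there, so no x ≠ 5 in the domain has σ(x) = σ(5). We therefore compute σ⁻¹(46656) = 46656^{1/6} = 6 (indeed 6^6 = 46656).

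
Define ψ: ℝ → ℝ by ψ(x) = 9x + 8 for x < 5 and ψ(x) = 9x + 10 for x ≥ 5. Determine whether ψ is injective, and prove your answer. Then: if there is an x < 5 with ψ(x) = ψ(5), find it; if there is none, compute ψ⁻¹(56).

Both pieces are strictly increasing (slopes 9 and 9), so each is injective on its own interval.
The left piece maps (−∞, 5) onto (−∞, 53); the right piece maps [5, ∞) onto [55, ∞).
These images are disjoint, so no value is attained by both pieces. Thus ψ is injective.
Because the two images are disjoint, no x < 5 has ψ(x) = ψ(5), so we compute ψ⁻¹(56): 56 lies in [55, ∞), so solve 9x + 10 = 56: x = (56 − 10)/9 = 46/9.

46/9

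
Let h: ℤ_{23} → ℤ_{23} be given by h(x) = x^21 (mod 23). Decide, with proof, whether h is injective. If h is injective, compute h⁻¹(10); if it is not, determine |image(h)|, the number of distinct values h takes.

7

Since 23 is prime, the nonzero elements of ℤ_{23} form a cyclic group of order 22.
As gcd(21, 22) = 1, raising to the 21st power is a bijection on this group: if x_1^21 ≡ x_2^21 then (x_1x_2^{−1})^21 = 1, and the only element of order dividing gcd(21, 22) = 1 is 1, so x_1 = x_2.
With h(0) = 0 this makes h injective on all of ℤ_{23}, hence bijective (finite equal-size domain and codomain). In particular h is injective.
Since h is injective, we find the preimage of 10. The inverse of x ↦ x^21 on (ℤ_{23})^× is x ↦ x^21, because 21·21 = 441 = 20·22 + 1 ≡ 1 (mod 22) and x^{22} = 1 for x ≠ 0 (Fermat). So h⁻¹(10) = 10^21 mod 23.
Repeated squaring mod 23: 10^1 ≡ 10, 10^2 ≡ 10² = 100 ≡ 8, 10^4 ≡ 8² = 64 ≡ 18, 10^8 ≡ 18² = 324 ≡ 2, 10^16 ≡ 2² = 4. Since 21 = 16 + 4 + 1, 10^21 ≡ 4·18·10: 4·18 = 72 ≡ 3, then 3·10 = 30 ≡ 7. So 10^21 ≡ 7 (mod 23).
Hence h⁻¹(10) = 7.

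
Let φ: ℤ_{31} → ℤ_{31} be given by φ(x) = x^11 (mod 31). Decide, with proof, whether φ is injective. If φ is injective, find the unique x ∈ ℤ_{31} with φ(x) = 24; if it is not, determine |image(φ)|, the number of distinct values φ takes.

11

Since 31 is prime, the nonzero elements of ℤ_{31} form a cyclic group of order 30.
As gcd(11, 30) = 1, raising to the 11th power is a bijection on this group: if x_1^11 ≡ x_2^11 then (x_1x_2^{−1})^11 = 1, and the only element of order dividing gcd(11, 30) = 1 is 1, so x_1 = x_2.
With φ(0) = 0 this makes φ injective on all of ℤ_{31}, hence bijective (finite equal-size domain and codomain). In particular φ is injective.
Since φ is injective, we find the preimage of 24. The inverse of x ↦ x^11 on (ℤ_{31})^× is x ↦ x^11, because 11·11 = 121 = 4·30 + 1 ≡ 1 (mod 30) and x^{30} = 1 for x ≠ 0 (Fermat). So φ⁻¹(24) = 24^11 mod 31.
Repeated squaring mod 31: 24^1 ≡ 24, 24^2 ≡ 24² = 576 ≡ 18, 24^4 ≡ 18² = 324 ≡ 14, 24^8 ≡ 14² = 196 ≡ 10. Since 11 = 8 + 2 + 1, 24^11 ≡ 10·18·24: 10·18 = 180 ≡ 25, then 25·24 = 600 ≡ 11. So 24^11 ≡ 11 (mod 31).
Hence φ⁻¹(24) = 11.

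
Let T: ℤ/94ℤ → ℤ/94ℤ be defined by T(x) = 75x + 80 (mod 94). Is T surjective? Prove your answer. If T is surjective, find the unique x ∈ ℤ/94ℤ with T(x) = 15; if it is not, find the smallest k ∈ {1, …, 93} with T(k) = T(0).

Since gcd(75, 94) = 1, 75 is invertible modulo 94. Euclid's algorithm: 94 = 1·75 + 19, 75 = 3·19 + 18, 19 = 1·18 + 1; back-substituting gives 1 = 89·75 − 71·94, so 75⁻¹ ≡ 89 (mod 94).
For any y ∈ ℤ/94ℤ, x = 89(y − 80) mod 94 satisfies T(x) = 75·89(y − 80) + 80 ≡ y (since 75·89 ≡ 1 mod 94). So every y has a preimage.
Thus T is surjective.
Since T is surjective, we compute T⁻¹(15): solve 75x + 80 ≡ 15 (mod 94), i.e. 75x ≡ 29 (mod 94).
Multiplying by 75⁻¹ = 89 gives x ≡ 89·29 = 2581 = 27·94 + 43 ≡ 43 (mod 94).
Check: T(43) = 75·43 + 80 = 3305 = 35·94 + 15 ≡ 15 (mod 94).

43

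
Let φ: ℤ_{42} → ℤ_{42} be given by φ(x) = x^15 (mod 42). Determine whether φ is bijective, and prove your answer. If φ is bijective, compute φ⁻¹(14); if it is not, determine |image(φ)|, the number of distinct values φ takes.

φ(2): Repeated squaring mod 42: 2^1 ≡ 2, 2^2 ≡ 2² = 4, 2^4 ≡ 4² = 16, 2^8 ≡ 16² = 256 ≡ 4. Since 15 = 8 + 4 + 2 + 1, 2^15 ≡ 4·16·4·2: 4·16 = 64 ≡ 22, then 22·4 = 88 ≡ 4, then 4·2 = 8. So 2^15 ≡ 8 (mod 42).
φ(8): Repeated squaring mod 42: 8^1 ≡ 8, 8^2 ≡ 8² = 64 ≡ 22, 8^4 ≡ 22² = 484 ≡ 22, 8^8 ≡ 22² = 484 ≡ 22. Since 15 = 8 + 4 + 2 + 1, 8^15 ≡ 22·22·22·8: 22·22 = 484 ≡ 22, then 22·22 = 484 ≡ 22, then 22·8 = 176 ≡ 8. So 8^15 ≡ 8 (mod 42).
So φ(2) = φ(8) = 8 while 2 ≠ 8, hence φ is not injective, hence not bijective.
Since φ is not bijective, we determine |image(φ)|. Computing x^15 mod 42 for each x (by repeated squaring, reducing mod 42 at every step), the values φ(0), φ(1), …, φ(41) are: 0, 1, 8, 27, 22, 41, 6, 7, 8, 15, 34, 29, 6, 13, 14, 15, 22, 41, 36, 13, 20, 21, 22, 29, 6, 1, 20, 27, 28, 29, 36, 13, 8, 27, 34, 35, 36, 1, 20, 15, 34, 41.
The distinct values are {0, 1, 6, 7, 8, 13, 14, 15, 20, 21, 22, 27, 28, 29, 34, 35, 36, 41}; there are 18 of them.

18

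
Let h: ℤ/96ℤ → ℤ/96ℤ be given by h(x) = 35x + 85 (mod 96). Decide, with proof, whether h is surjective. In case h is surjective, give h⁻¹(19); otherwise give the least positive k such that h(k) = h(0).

Since gcd(35, 96) = 1, 35 is invertible modulo 96. Euclid's algorithm: 96 = 2·35 + 26, 35 = 1·26 + 9, 26 = 2·9 + 8, 9 = 1·8 + 1; back-substituting gives 1 = 11·35 − 4·96, so 35⁻¹ ≡ 11 (mod 96).
For any y ∈ ℤ/96ℤ, x = 11(y − 85) mod 96 satisfies h(x) = 35·11(y − 85) + 85 ≡ y (since 35·11 ≡ 1 mod 96). So every y has a preimage.
So h is surjective.
Since h is surjective, we find h⁻¹(19): we need 35x ≡ 19 − 85 ≡ 30 (mod 96). Using 35⁻¹ = 11: x ≡ 11·30 = 330 = 3·96 + 42, so x = 42.
Check: h(42) = 35·42 + 85 = 1555 = 16·96 + 19 ≡ 19 (mod 96).

42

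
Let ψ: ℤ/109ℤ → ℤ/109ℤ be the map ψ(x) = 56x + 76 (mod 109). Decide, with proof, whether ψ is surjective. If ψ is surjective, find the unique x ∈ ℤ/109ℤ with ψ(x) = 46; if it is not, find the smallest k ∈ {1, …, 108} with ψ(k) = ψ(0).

89

Since gcd(56, 109) = 1, 56 is invertible modulo 109. Euclid's algorithm: 109 = 1·56 + 53, 56 = 1·53 + 3, 53 = 17·3 + 2, 3 = 1·2 + 1; back-substituting gives 1 = 37·56 − 19·109, so 56⁻¹ ≡ 37 (mod 109).
For any y ∈ ℤ/109ℤ, x = 37(y − 76) mod 109 satisfies ψ(x) = 56·37(y − 76) + 76 ≡ y (since 56·37 ≡ 1 mod 109). So every y has a preimage.
Hence ψ is surjective.
Since ψ is surjective, we find ψ⁻¹(46): we need 56x ≡ 46 − 76 ≡ 79 (mod 109). Using 56⁻¹ = 37: x ≡ 37·79 = 2923 = 26·109 + 89, so x = 89.
Check: ψ(89) = 56·89 + 76 = 5060 = 46·109 + 46 ≡ 46 (mod 109).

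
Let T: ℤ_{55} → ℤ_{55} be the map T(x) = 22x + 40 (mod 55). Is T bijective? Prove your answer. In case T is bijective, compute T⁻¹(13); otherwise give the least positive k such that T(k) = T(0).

We have gcd(22, 55) = 11 > 1. Taking u = 0 and v = 5: T(0) = 40 and T(5) = 22·5 + 40 = 150 ≡ 40 (mod 55).
So T(0) = T(5) while 0 ≠ 5, thus T is not injective, hence not bijective.
Since T is not bijective, we find the least positive k with T(k) = T(0): this means 22k ≡ 0 (mod 55), i.e. 55 ∣ 22k. Since gcd(22, 55) = 11, dividing through by 11 this holds exactly when 5 ∣ 2k, and as gcd(2, 5) = 1, exactly when 5 ∣ k.
The smallest positive such k is 5.

5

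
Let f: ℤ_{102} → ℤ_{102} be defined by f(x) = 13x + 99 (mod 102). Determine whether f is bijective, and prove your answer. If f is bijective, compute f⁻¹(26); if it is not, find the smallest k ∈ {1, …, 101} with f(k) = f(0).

65

If f(u) = f(v), then 13u ≡ 13v (mod 102). Because gcd(13, 102) = 1, we may cancel 13 to get u ≡ v (mod 102).
We now compute 13⁻¹ mod 102 explicitly. Euclid's algorithm: 102 = 7·13 + 11, 13 = 1·11 + 2, 11 = 5·2 + 1; back-substituting gives 1 = 55·13 − 7·102, so 13⁻¹ ≡ 55 (mod 102).
Then y ↦ 55(y − 99) is a two-sided inverse to f, so every y ∈ ℤ_{102} has a preimage.
Thus f is bijective.
Since f is bijective, we compute f⁻¹(26): solve 13x + 99 ≡ 26 (mod 102), i.e. 13x ≡ 29 (mod 102).
Multiplying by 13⁻¹ = 55 gives x ≡ 55·29 = 1595 = 15·102 + 65 ≡ 65 (mod 102).
Check: f(65) = 13·65 + 99 = 944 = 9·102 + 26 ≡ 26 (mod 102).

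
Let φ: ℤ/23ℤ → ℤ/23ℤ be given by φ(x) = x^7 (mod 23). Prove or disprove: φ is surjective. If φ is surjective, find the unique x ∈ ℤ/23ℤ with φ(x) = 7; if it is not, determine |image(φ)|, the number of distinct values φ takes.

Since 23 is prime, the nonzero elements of ℤ/23ℤ form a cyclic group of order 22.
As gcd(7, 22) = 1, raising to the 7th power is a bijection on this group: if s^7 ≡ t^7 then (st^{−1})^7 = 1, and the only element of order dividing gcd(7, 22) = 1 is 1, so s = t.
With φ(0) = 0 this makes φ injective on all of ℤ/23ℤ, hence bijective (finite equal-size domain and codomain). In particular φ is surjective.
Since φ is surjective, we find the preimage of 7. The inverse of x ↦ x^7 on (ℤ/23ℤ)^× is x ↦ x^19, because 7·19 = 133 = 6·22 + 1 ≡ 1 (mod 22) and x^{22} = 1 for x ≠ 0 (Fermat). So φ⁻¹(7) = 7^19 mod 23.
Repeated squaring mod 23: 7^1 ≡ 7, 7^2 ≡ 7² = 49 ≡ 3, 7^4 ≡ 3² = 9, 7^8 ≡ 9² = 81 ≡ 12, 7^16 ≡ 12² = 144 ≡ 6. Since 19 = 16 + 2 + 1, 7^19 ≡ 6·3·7: 6·3 = 18, then 18·7 = 126 ≡ 11. So 7^19 ≡ 11 (mod 23).
Hence φ⁻¹(7) = 11.

11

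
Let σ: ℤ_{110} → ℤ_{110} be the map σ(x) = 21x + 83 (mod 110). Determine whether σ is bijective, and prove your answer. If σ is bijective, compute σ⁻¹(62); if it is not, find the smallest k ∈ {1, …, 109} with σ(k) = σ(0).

109

If σ(x_1) = σ(x_2), then 21x_1 ≡ 21x_2 (mod 110). Because gcd(21, 110) = 1, we may cancel 21 to get x_1 ≡ x_2 (mod 110).
We now compute 21⁻¹ mod 110 explicitly. Euclid's algorithm: 110 = 5·21 + 5, 21 = 4·5 + 1; back-substituting gives 1 = 21·21 − 4·110, so 21⁻¹ ≡ 21 (mod 110).
For any y ∈ ℤ_{110}, x = 21(y − 83) mod 110 satisfies σ(x) = 21·21(y − 83) + 83 ≡ y (since 21·21 ≡ 1 mod 110). So every y has a preimage.
Thus σ is bijective.
Since σ is bijective, we find σ⁻¹(62): we need 21x ≡ 62 − 83 ≡ 89 (mod 110). Using 21⁻¹ = 21: x ≡ 21·89 = 1869 = 16·110 + 109, so x = 109.
Check: σ(109) = 21·109 + 83 = 2372 = 21·110 + 62 ≡ 62 (mod 110).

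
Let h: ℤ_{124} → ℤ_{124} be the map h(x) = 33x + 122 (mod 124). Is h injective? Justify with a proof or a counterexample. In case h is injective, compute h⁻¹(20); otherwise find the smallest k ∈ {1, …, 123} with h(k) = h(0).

If h(u) = h(v), then 33u ≡ 33v (mod 124). Because gcd(33, 124) = 1, we may cancel 33 to get u ≡ v (mod 124).
So h is injective.
We now compute 33⁻¹ mod 124 explicitly. Euclid's algorithm: 124 = 3·33 + 25, 33 = 1·25 + 8, 25 = 3·8 + 1; back-substituting gives 1 = 109·33 − 29·124, so 33⁻¹ ≡ 109 (mod 124).
Since h is injective, we compute h⁻¹(20): solve 33x + 122 ≡ 20 (mod 124), i.e. 33x ≡ 22 (mod 124).
Multiplying by 33⁻¹ = 109 gives x ≡ 109·22 = 2398 = 19·124 + 42 ≡ 42 (mod 124).
Check: h(42) = 33·42 + 122 = 1508 = 12·124 + 20 ≡ 20 (mod 124).

42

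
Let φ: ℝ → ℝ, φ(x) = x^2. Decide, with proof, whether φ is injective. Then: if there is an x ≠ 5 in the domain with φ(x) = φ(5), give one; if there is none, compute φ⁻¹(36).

φ(5) = 25 = (−5)^2 = φ(−5) (since 2 is even), with 5 ≠ −5. So φ is not injective.
For the follow-up, such an x exists: taking x = −5 ∈ ℝ gives φ(−5) = 25 = φ(5) with −5 ≠ 5.

-5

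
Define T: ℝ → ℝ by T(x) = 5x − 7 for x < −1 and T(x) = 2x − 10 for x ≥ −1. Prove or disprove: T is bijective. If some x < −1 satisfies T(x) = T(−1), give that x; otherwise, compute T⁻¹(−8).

Both pieces are strictly increasing (slopes 5 and 2), so each is injective on its own interval.
The left piece maps (−∞, −1) onto (−∞, −12); the right piece maps [−1, ∞) onto [−12, ∞).
Since −12 = −12, the images partition ℝ: T is injective and surjective, hence bijective.
Because the two images are disjoint, no x < −1 has T(x) = T(−1), so we compute T⁻¹(−8): −8 lies in [−12, ∞), so solve 2x − 10 = −8: x = (−8 + 10)/2 = 1.

1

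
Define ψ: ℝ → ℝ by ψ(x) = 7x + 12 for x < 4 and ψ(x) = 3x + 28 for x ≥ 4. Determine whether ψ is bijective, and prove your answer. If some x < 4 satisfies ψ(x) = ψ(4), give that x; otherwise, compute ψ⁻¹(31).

Both pieces are strictly increasing (slopes 7 and 3), so each is injective on its own interval.
The left piece maps (−∞, 4) onto (−∞, 40); the right piece maps [4, ∞) onto [40, ∞).
Since 40 = 40, the images partition ℝ: ψ is injective and surjective, hence bijective.
Because the two images are disjoint, no x < 4 has ψ(x) = ψ(4), so we compute ψ⁻¹(31): 31 lies in (−∞, 40), so solve 7x + 12 = 31: x = (31 − 12)/7 = 19/7.

19/7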